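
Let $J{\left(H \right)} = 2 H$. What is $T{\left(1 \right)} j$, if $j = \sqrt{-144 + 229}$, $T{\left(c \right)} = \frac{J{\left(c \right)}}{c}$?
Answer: $2 \sqrt{85} \approx 18.439$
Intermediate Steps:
$T{\left(c \right)} = 2$ ($T{\left(c \right)} = \frac{2 c}{c} = 2$)
$j = \sqrt{85} \approx 9.2195$
$T{\left(1 \right)} j = 2 \sqrt{85}$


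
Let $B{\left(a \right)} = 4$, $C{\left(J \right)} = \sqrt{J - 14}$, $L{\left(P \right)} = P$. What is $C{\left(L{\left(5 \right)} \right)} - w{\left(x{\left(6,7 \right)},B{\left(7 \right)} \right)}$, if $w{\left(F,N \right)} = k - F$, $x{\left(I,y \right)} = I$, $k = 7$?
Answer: $-1 + 3 i \approx -1.0 + 3.0 i$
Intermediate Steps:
$C{\left(J \right)} = \sqrt{-14 + J}$
$w{\left(F,N \right)} = 7 - F$
$C{\left(L{\left(5 \right)} \right)} - w{\left(x{\left(6,7 \right)},B{\left(7 \right)} \right)} = \sqrt{-14 + 5} - \left(7 - 6\right) = \sqrt{-9} - \left(7 - 6\right) = 3 i - 1 = -1 + 3 i$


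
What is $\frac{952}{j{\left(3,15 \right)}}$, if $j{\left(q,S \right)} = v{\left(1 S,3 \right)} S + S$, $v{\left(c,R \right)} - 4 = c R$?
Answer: $\frac{476}{375} \approx 1.2693$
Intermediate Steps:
$v{\left(c,R \right)} = 4 + R c$ ($v{\left(c,R \right)} = 4 + c R = 4 + R c$)
$j{\left(q,S \right)} = S + S \left(4 + 3 S\right)$ ($j{\left(q,S \right)} = \left(4 + 3 \cdot 1 S\right) S + S = \left(4 + 3 S\right) S + S = S \left(4 + 3 S\right) + S = S + S \left(4 + 3 S\right)$)
$\frac{952}{j{\left(3,15 \right)}} = \frac{952}{15 \left(5 + 3 \cdot 15\right)} = \frac{952}{15 \left(5 + 45\right)} = \frac{952}{15 \cdot 50} = \frac{952}{750} = 952 \cdot \frac{1}{750} = \frac{476}{375}$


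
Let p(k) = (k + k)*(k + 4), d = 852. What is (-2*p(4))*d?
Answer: -109056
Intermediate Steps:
p(k) = 2*k*(4 + k) (p(k) = (2*k)*(4 + k) = 2*k*(4 + k))
(-2*p(4))*d = -4*4*(4 + 4)*852 = -4*4*8*852 = -2*64*852 = -128*852 = -109056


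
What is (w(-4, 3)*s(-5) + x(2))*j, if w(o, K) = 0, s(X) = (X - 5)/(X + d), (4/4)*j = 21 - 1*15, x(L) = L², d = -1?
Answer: 24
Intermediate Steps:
j = 6 (j = 21 - 1*15 = 21 - 15 = 6)
s(X) = (-5 + X)/(-1 + X) (s(X) = (X - 5)/(X - 1) = (-5 + X)/(-1 + X))
(w(-4, 3)*s(-5) + x(2))*j = (0*((-5 - 5)/(-1 - 5)) + 2²)*6 = (0*(-10/(-6)) + 4)*6 = (0*(-⅙*(-10)) + 4)*6 = (0*(5/3) + 4)*6 = (0 + 4)*6 = 4*6 = 24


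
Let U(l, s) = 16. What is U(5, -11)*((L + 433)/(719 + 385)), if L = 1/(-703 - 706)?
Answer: 610096/97221 ≈ 6.2754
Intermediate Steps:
L = -1/1409 (L = 1/(-1409) = -1/1409 ≈ -0.00070972)
U(5, -11)*((L + 433)/(719 + 385)) = 16*((-1/1409 + 433)/(719 + 385)) = 16*((610096/1409)/1104) = 16*((610096/1409)*(1/1104)) = 16*(38131/97221) = 610096/97221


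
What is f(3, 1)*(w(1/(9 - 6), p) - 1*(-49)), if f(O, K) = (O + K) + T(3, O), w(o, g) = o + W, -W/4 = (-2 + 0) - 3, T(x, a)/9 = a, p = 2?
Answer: 6448/3 ≈ 2149.3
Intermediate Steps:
T(x, a) = 9*a
W = 20 (W = -4*((-2 + 0) - 3) = -4*(-2 - 3) = -4*(-5) = 20)
w(o, g) = 20 + o (w(o, g) = o + 20 = 20 + o)
f(O, K) = K + 10*O (f(O, K) = (O + K) + 9*O = (K + O) + 9*O = K + 10*O)
f(3, 1)*(w(1/(9 - 6), p) - 1*(-49)) = (1 + 10*3)*((20 + 1/(9 - 6)) - 1*(-49)) = (1 + 30)*((20 + 1/3) + 49) = 31*((20 + ⅓) + 49) = 31*(61/3 + 49) = 31*(208/3) = 6448/3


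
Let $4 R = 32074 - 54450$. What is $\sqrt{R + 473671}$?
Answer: $\sqrt{468077} \approx 684.16$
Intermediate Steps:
$R = -5594$ ($R = \frac{32074 - 54450}{4} = \frac{1}{4} \left(-22376\right) = -5594$)
$\sqrt{R + 473671} = \sqrt{-5594 + 473671} = \sqrt{468077}$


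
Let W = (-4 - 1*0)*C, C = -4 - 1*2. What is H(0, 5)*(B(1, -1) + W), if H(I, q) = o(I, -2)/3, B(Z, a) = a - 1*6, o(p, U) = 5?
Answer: 85/3 ≈ 28.333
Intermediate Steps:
C = -6 (C = -4 - 2 = -6)
B(Z, a) = -6 + a (B(Z, a) = a - 6 = -6 + a)
H(I, q) = 5/3
W = 24 (W = (-4 - 1*0)*(-6) = (-4 + 0)*(-6) = -4*(-6) = 24)
H(0, 5)*(B(1, -1) + W) = 5*((-6 - 1) + 24)/3 = 5*(-7 + 24)/3 = (5/3)*17 = 85/3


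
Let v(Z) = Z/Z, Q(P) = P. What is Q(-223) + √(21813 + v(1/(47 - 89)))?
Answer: -223 + √21814 ≈ -75.304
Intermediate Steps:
v(Z) = 1
Q(-223) + √(21813 + v(1/(47 - 89))) = -223 + √(21813 + 1) = -223 + √21814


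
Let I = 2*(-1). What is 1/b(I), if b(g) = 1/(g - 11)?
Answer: -13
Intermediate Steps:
I = -2
b(g) = 1/(-11 + g)
1/b(I) = 1/(1/(-11 - 2)) = 1/(1/(-13)) = 1/(-1/13) = -13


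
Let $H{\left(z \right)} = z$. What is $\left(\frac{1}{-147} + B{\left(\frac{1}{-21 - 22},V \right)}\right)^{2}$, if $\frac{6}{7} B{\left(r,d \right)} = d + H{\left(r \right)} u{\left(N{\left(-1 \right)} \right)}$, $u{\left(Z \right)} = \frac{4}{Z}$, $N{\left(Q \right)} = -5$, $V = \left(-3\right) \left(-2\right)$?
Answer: $\frac{5461505604}{110986225} \approx 49.209$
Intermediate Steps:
$V = 6$
$B{\left(r,d \right)} = - \frac{14 r}{15} + \frac{7 d}{6}$ ($B{\left(r,d \right)} = \frac{7 \left(d + r \frac{4}{-5}\right)}{6} = \frac{7 \left(d + r 4 \left(- \frac{1}{5}\right)\right)}{6} = \frac{7 \left(d + r \left(- \frac{4}{5}\right)\right)}{6} = \frac{7 \left(d - \frac{4 r}{5}\right)}{6} = - \frac{14 r}{15} + \frac{7 d}{6}$)
$\left(\frac{1}{-147} + B{\left(\frac{1}{-21 - 22},V \right)}\right)^{2} = \left(\frac{1}{-147} + \left(- \frac{14}{15 \left(-21 - 22\right)} + \frac{7}{6} \cdot 6\right)\right)^{2} = \left(- \frac{1}{147} + \left(- \frac{14}{15 \left(-43\right)} + 7\right)\right)^{2} = \left(- \frac{1}{147} + \left(\left(- \frac{14}{15}\right) \left(- \frac{1}{43}\right) + 7\right)\right)^{2} = \left(- \frac{1}{147} + \left(\frac{14}{645} + 7\right)\right)^{2} = \left(- \frac{1}{147} + \frac{4529}{645}\right)^{2} = \left(\frac{73902}{10535}\right)^{2} = \frac{5461505604}{110986225}$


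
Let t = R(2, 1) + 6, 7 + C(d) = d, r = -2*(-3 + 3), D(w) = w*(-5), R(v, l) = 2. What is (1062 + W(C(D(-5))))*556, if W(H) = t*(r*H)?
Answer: 590472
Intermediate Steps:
D(w) = -5*w
r = 0 (r = -2*0 = 0)
C(d) = -7 + d
t = 8 (t = 2 + 6 = 8)
W(H) = 0 (W(H) = 8*(0*H) = 8*0 = 0)
(1062 + W(C(D(-5))))*556 = (1062 + 0)*556 = 1062*556 = 590472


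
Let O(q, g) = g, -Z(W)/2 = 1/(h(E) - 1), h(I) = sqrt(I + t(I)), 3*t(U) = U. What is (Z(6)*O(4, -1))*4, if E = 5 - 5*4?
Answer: -8/21 - 16*I*sqrt(5)/21 ≈ -0.38095 - 1.7037*I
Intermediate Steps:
t(U) = U/3
E = -15 (E = 5 - 20 = -15)
h(I) = 2*sqrt(3)*sqrt(I)/3 (h(I) = sqrt(I + I/3) = sqrt(4*I/3) = 2*sqrt(3)*sqrt(I)/3)
Z(W) = -2/(-1 + 2*I*sqrt(5)) (Z(W) = -2/(2*sqrt(3)*sqrt(-15)/3 - 1) = -2/(2*sqrt(3)*(I*sqrt(15))/3 - 1) = -2/(2*I*sqrt(5) - 1) = -2/(-1 + 2*I*sqrt(5)))
(Z(6)*O(4, -1))*4 = ((2/21 + 4*I*sqrt(5)/21)*(-1))*4 = (-2/21 - 4*I*sqrt(5)/21)*4 = -8/21 - 16*I*sqrt(5)/21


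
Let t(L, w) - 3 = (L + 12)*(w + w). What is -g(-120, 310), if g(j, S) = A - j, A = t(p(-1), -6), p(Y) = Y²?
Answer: 33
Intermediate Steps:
t(L, w) = 3 + 2*w*(12 + L) (t(L, w) = 3 + (L + 12)*(w + w) = 3 + (12 + L)*(2*w) = 3 + 2*w*(12 + L))
A = -153 (A = 3 + 24*(-6) + 2*(-1)²*(-6) = 3 - 144 + 2*1*(-6) = 3 - 144 - 12 = -153)
g(j, S) = -153 - j
-g(-120, 310) = -(-153 - 1*(-120)) = -(-153 + 120) = -1*(-33) = 33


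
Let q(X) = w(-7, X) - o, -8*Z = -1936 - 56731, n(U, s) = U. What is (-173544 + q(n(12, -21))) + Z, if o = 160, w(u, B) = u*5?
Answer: -1331245/8 ≈ -1.6641e+5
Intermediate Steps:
w(u, B) = 5*u
Z = 58667/8 (Z = -(-1936 - 56731)/8 = -1/8*(-58667) = 58667/8 ≈ 7333.4)
q(X) = -195 (q(X) = 5*(-7) - 1*160 = -35 - 160 = -195)
(-173544 + q(n(12, -21))) + Z = (-173544 - 195) + 58667/8 = -173739 + 58667/8 = -1331245/8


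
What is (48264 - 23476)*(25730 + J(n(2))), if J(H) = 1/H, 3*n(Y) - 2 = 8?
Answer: 3189013382/5 ≈ 6.3780e+8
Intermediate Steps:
n(Y) = 10/3 (n(Y) = ⅔ + (⅓)*8 = ⅔ + 8/3 = 10/3)
(48264 - 23476)*(25730 + J(n(2))) = (48264 - 23476)*(25730 + 1/(10/3)) = 24788*(25730 + 3/10) = 24788*(257303/10) = 3189013382/5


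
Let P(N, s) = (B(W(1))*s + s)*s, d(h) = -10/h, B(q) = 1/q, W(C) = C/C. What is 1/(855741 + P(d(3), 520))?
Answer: 1/1396541 ≈ 7.1606e-7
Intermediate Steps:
W(C) = 1
P(N, s) = 2*s² (P(N, s) = (s/1 + s)*s = (1*s + s)*s = (s + s)*s = (2*s)*s = 2*s²)
1/(855741 + P(d(3), 520)) = 1/(855741 + 2*520²) = 1/(855741 + 2*270400) = 1/(855741 + 540800) = 1/1396541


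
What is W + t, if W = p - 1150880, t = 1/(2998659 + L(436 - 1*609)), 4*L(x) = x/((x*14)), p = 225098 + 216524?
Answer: -119102082270434/167924905 ≈ -7.0926e+5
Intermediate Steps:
p = 441622
L(x) = 1/56 (L(x) = (x/((x*14)))/4 = (x/((14*x)))/4 = (x*(1/(14*x)))/4 = (¼)*(1/14) = 1/56)
t = 56/167924905 (t = 1/(2998659 + 1/56) = 1/(167924905/56) = 56/167924905 ≈ 3.3348e-7)
W = -709258 (W = 441622 - 1150880 = -709258)
W + t = -709258 + 56/167924905 = -119102082270434/167924905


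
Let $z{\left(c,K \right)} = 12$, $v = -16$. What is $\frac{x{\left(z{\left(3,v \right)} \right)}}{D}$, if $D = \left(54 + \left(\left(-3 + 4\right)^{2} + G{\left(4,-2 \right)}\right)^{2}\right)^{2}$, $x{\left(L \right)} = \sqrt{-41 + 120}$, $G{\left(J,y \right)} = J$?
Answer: $\frac{\sqrt{79}}{6241} \approx 0.0014242$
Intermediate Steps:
$x{\left(L \right)} = \sqrt{79}$
$D = 6241$ ($D = \left(54 + \left(\left(-3 + 4\right)^{2} + 4\right)^{2}\right)^{2} = \left(54 + \left(1^{2} + 4\right)^{2}\right)^{2} = \left(54 + \left(1 + 4\right)^{2}\right)^{2} = \left(54 + 5^{2}\right)^{2} = \left(54 + 25\right)^{2} = 79^{2} = 6241$)
$\frac{x{\left(z{\left(3,v \right)} \right)}}{D} = \frac{\sqrt{79}}{6241}$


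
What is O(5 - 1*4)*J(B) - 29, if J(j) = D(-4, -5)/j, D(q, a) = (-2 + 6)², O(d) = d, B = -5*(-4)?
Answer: -141/5 ≈ -28.200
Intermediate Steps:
B = 20
D(q, a) = 16 (D(q, a) = 4² = 16)
J(j) = 16/j
O(5 - 1*4)*J(B) - 29 = (5 - 1*4)*(16/20) - 29 = (5 - 4)*(16*(1/20)) - 29 = 1*(⅘) - 29 = ⅘ - 29 = -141/5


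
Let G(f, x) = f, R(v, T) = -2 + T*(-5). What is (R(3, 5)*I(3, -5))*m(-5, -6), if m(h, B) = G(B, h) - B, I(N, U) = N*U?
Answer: 0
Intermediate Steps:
R(v, T) = -2 - 5*T
m(h, B) = 0 (m(h, B) = B - B = 0)
(R(3, 5)*I(3, -5))*m(-5, -6) = ((-2 - 5*5)*(3*(-5)))*0 = ((-2 - 25)*(-15))*0 = -27*(-15)*0 = 405*0 = 0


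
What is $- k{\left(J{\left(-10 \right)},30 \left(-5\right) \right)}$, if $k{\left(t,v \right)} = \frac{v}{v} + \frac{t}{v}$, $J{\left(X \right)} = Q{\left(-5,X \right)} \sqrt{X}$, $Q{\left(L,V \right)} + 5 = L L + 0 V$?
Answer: $-1 + \frac{2 i \sqrt{10}}{15} \approx -1.0 + 0.42164 i$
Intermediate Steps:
$Q{\left(L,V \right)} = -5 + L^{2}$ ($Q{\left(L,V \right)} = -5 + \left(L L + 0 V\right) = -5 + \left(L^{2} + 0\right) = -5 + L^{2}$)
$J{\left(X \right)} = 20 \sqrt{X}$ ($J{\left(X \right)} = \left(-5 + \left(-5\right)^{2}\right) \sqrt{X} = \left(-5 + 25\right) \sqrt{X} = 20 \sqrt{X}$)
$k{\left(t,v \right)} = 1 + \frac{t}{v}$
$- k{\left(J{\left(-10 \right)},30 \left(-5\right) \right)} = - \frac{20 \sqrt{-10} + 30 \left(-5\right)}{30 \left(-5\right)} = - \frac{20 i \sqrt{10} - 150}{-150} = - \frac{\left(-1\right) \left(20 i \sqrt{10} - 150\right)}{150} = - \frac{\left(-1\right) \left(-150 + 20 i \sqrt{10}\right)}{150} = - (1 - \frac{2 i \sqrt{10}}{15}) = -1 + \frac{2 i \sqrt{10}}{15}$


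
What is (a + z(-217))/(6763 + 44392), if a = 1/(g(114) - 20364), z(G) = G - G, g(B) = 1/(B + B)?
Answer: -228/237512204605 ≈ -9.5995e-10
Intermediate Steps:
g(B) = 1/(2*B)
z(G) = 0
a = -228/4642991 (a = 1/((½)/114 - 20364) = 1/((½)*(1/114) - 20364) = 1/(1/228 - 20364) = 1/(-4642991/228) = -228/4642991 ≈ -4.9106e-5)
(a + z(-217))/(6763 + 44392) = (-228/4642991 + 0)/(6763 + 44392) = -228/4642991/51155 = -228/4642991*1/51155 = -228/237512204605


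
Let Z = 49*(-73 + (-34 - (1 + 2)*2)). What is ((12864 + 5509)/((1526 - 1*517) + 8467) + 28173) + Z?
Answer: 214517109/9476 ≈ 22638.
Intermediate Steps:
Z = -5537 (Z = 49*(-73 + (-34 - 3*2)) = 49*(-73 + (-34 - 1*6)) = 49*(-73 + (-34 - 6)) = 49*(-73 - 40) = 49*(-113) = -5537)
((12864 + 5509)/((1526 - 1*517) + 8467) + 28173) + Z = ((12864 + 5509)/((1526 - 1*517) + 8467) + 28173) - 5537 = (18373/((1526 - 517) + 8467) + 28173) - 5537 = (18373/(1009 + 8467) + 28173) - 5537 = (18373/9476 + 28173) - 5537 = 266985721/9476 - 5537 = 214517109/9476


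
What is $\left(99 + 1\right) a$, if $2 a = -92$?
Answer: $-4600$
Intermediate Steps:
$a = -46$ ($a = \frac{1}{2} \left(-92\right) = -46$)
$\left(99 + 1\right) a = \left(99 + 1\right) \left(-46\right) = 100 \left(-46\right) = -4600$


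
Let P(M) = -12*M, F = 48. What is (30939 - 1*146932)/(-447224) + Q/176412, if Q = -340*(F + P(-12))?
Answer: -727685467/6574640024 ≈ -0.11068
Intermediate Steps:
Q = -65280 (Q = -340*(48 - 12*(-12)) = -340*(48 + 144) = -340*192 = -65280)
(30939 - 1*146932)/(-447224) + Q/176412 = (30939 - 1*146932)/(-447224) - 65280/176412 = (30939 - 146932)*(-1/447224) - 65280*1/176412 = -115993*(-1/447224) - 5440/14701 = 115993/447224 - 5440/14701 = -727685467/6574640024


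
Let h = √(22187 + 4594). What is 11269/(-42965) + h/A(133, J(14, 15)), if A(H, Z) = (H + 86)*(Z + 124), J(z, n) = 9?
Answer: -11269/42965 + √26781/29127 ≈ -0.25666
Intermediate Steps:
A(H, Z) = (86 + H)*(124 + Z)
h = √26781 ≈ 163.65
11269/(-42965) + h/A(133, J(14, 15)) = 11269/(-42965) + √26781/(10664 + 86*9 + 124*133 + 133*9) = 11269*(-1/42965) + √26781/(10664 + 774 + 16492 + 1197) = -11269/42965 + √26781/29127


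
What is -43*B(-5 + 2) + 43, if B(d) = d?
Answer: 172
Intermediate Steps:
-43*B(-5 + 2) + 43 = -43*(-5 + 2) + 43 = -43*(-3) + 43 = 129 + 43 = 172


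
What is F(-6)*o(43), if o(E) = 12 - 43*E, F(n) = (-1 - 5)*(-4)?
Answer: -44088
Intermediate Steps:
F(n) = 24 (F(n) = -6*(-4) = 24)
F(-6)*o(43) = 24*(12 - 43*43) = 24*(12 - 1849) = 24*(-1837) = -44088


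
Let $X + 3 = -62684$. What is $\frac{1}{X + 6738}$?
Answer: $- \frac{1}{55949} \approx -1.7873 \cdot 10^{-5}$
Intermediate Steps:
$X = -62687$ ($X = -3 - 62684 = -62687$)
$\frac{1}{X + 6738} = \frac{1}{-62687 + 6738} = \frac{1}{-55949} = - \frac{1}{55949}$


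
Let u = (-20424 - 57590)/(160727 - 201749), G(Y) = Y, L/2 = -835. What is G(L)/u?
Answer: -34253370/39007 ≈ -878.13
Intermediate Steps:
L = -1670 (L = 2*(-835) = -1670)
u = 39007/20511 (u = -78014/(-41022) = -78014*(-1/41022) = 39007/20511 ≈ 1.9018)
G(L)/u = -1670/39007/20511 = -1670*20511/39007 = -34253370/39007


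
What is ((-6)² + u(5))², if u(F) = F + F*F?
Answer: 4356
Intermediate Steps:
u(F) = F + F²
((-6)² + u(5))² = ((-6)² + 5*(1 + 5))² = (36 + 5*6)² = (36 + 30)² = 66² = 4356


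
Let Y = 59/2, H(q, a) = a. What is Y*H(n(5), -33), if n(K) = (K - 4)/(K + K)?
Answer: -1947/2 ≈ -973.50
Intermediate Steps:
n(K) = (-4 + K)/(2*K) (n(K) = (-4 + K)/((2*K)) = (-4 + K)*(1/(2*K)) = (-4 + K)/(2*K))
Y = 59/2 (Y = (1/2)*59 = 59/2 ≈ 29.500)
Y*H(n(5), -33) = (59/2)*(-33) = -1947/2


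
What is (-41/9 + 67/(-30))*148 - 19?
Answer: -46069/45 ≈ -1023.8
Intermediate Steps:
(-41/9 + 67/(-30))*148 - 19 = (-41*1/9 + 67*(-1/30))*148 - 19 = (-41/9 - 67/30)*148 - 19 = -611/90*148 - 19 = -45214/45 - 19 = -46069/45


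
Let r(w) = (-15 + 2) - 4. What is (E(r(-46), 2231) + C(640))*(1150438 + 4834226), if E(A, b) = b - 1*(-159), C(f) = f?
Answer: 18133531920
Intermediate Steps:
r(w) = -17 (r(w) = -13 - 4 = -17)
E(A, b) = 159 + b (E(A, b) = b + 159 = 159 + b)
(E(r(-46), 2231) + C(640))*(1150438 + 4834226) = ((159 + 2231) + 640)*(1150438 + 4834226) = (2390 + 640)*5984664 = 3030*5984664 = 18133531920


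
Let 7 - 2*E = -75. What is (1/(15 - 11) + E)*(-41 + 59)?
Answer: 1485/2 ≈ 742.50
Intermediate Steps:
E = 41 (E = 7/2 - 1/2*(-75) = 7/2 + 75/2 = 41)
(1/(15 - 11) + E)*(-41 + 59) = (1/(15 - 11) + 41)*(-41 + 59) = (1/4 + 41)*18 = (165/4)*18 = 1485/2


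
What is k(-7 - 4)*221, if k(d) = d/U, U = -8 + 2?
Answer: 2431/6 ≈ 405.17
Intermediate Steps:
U = -6
k(d) = -d/6 (k(d) = d/(-6) = d*(-⅙) = -d/6)
k(-7 - 4)*221 = -(-7 - 4)/6*221 = -⅙*(-11)*221 = (11/6)*221 = 2431/6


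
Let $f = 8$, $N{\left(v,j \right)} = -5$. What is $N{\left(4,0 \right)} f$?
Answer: $-40$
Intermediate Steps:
$N{\left(4,0 \right)} f = \left(-5\right) 8 = -40$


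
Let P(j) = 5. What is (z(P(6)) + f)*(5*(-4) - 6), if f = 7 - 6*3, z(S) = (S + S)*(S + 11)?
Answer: -3874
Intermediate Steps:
z(S) = 2*S*(11 + S) (z(S) = (2*S)*(11 + S) = 2*S*(11 + S))
f = -11 (f = 7 - 18 = -11)
(z(P(6)) + f)*(5*(-4) - 6) = (2*5*(11 + 5) - 11)*(5*(-4) - 6) = (2*5*16 - 11)*(-20 - 6) = (160 - 11)*(-26) = 149*(-26) = -3874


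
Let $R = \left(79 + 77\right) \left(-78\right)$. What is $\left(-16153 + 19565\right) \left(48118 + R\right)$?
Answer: $122661400$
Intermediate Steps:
$R = -12168$ ($R = 156 \left(-78\right) = -12168$)
$\left(-16153 + 19565\right) \left(48118 + R\right) = \left(-16153 + 19565\right) \left(48118 - 12168\right) = 3412 \cdot 35950 = 122661400$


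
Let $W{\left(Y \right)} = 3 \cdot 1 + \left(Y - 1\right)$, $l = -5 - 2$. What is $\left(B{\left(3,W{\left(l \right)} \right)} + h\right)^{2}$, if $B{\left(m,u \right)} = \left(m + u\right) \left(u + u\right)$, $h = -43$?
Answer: $529$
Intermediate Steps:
$l = -7$ ($l = -5 - 2 = -7$)
$W{\left(Y \right)} = 2 + Y$ ($W{\left(Y \right)} = 3 + \left(-1 + Y\right) = 2 + Y$)
$B{\left(m,u \right)} = 2 u \left(m + u\right)$ ($B{\left(m,u \right)} = \left(m + u\right) 2 u = 2 u \left(m + u\right)$)
$\left(B{\left(3,W{\left(l \right)} \right)} + h\right)^{2} = \left(2 \left(2 - 7\right) \left(3 + \left(2 - 7\right)\right) - 43\right)^{2} = \left(2 \left(-5\right) \left(3 - 5\right) - 43\right)^{2} = \left(2 \left(-5\right) \left(-2\right) - 43\right)^{2} = \left(20 - 43\right)^{2} = \left(-23\right)^{2} = 529$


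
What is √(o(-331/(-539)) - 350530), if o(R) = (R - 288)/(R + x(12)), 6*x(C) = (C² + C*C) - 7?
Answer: 2*I*√2063375116626730/153445 ≈ 592.06*I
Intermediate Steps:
x(C) = -7/6 + C²/3 (x(C) = ((C² + C*C) - 7)/6 = ((C² + C²) - 7)/6 = (2*C² - 7)/6 = (-7 + 2*C²)/6 = -7/6 + C²/3)
o(R) = (-288 + R)/(281/6 + R) (o(R) = (R - 288)/(R + (-7/6 + (⅓)*12²)) = (-288 + R)/(R + (-7/6 + (⅓)*144)) = (-288 + R)/(R + (-7/6 + 48)) = (-288 + R)/(R + 281/6) = (-288 + R)/(281/6 + R))
√(o(-331/(-539)) - 350530) = √(6*(-288 - 331/(-539))/(281 + 6*(-331/(-539))) - 350530) = √(6*(-288 - 331*(-1/539))/(281 + 6*(-331*(-1/539))) - 350530) = √(6*(-288 + 331/539)/(281 + 6*(331/539)) - 350530) = √(6*(-154901/539)/(281 + 1986/539) - 350530) = √(6*(-154901/539)/(153445/539) - 350530) = √(6*(539/153445)*(-154901/539) - 350530) = √(-929406/153445 - 350530) = √(-53788005256/153445) = 2*I*√2063375116626730/153445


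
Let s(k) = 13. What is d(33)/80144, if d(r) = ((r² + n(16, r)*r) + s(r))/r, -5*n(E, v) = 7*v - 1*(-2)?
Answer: -2179/13223760 ≈ -0.00016478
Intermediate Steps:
n(E, v) = -⅖ - 7*v/5 (n(E, v) = -(7*v - 1*(-2))/5 = -(7*v + 2)/5 = -(2 + 7*v)/5 = -⅖ - 7*v/5)
d(r) = (13 + r² + r*(-⅖ - 7*r/5))/r (d(r) = ((r² + (-⅖ - 7*r/5)*r) + 13)/r = ((r² + r*(-⅖ - 7*r/5)) + 13)/r = (13 + r² + r*(-⅖ - 7*r/5))/r)
d(33)/80144 = ((⅕)*(65 - 2*33*(1 + 33))/33)/80144 = ((⅕)*(1/33)*(65 - 2*33*34))*(1/80144) = ((⅕)*(1/33)*(65 - 2244))*(1/80144) = ((⅕)*(1/33)*(-2179))*(1/80144) = -2179/165*1/80144 = -2179/13223760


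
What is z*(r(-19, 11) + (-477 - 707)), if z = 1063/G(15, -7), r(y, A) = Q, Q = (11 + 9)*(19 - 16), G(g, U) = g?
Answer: -1194812/15 ≈ -79654.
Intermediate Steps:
Q = 60 (Q = 20*3 = 60)
r(y, A) = 60
z = 1063/15 ≈ 70.867
z*(r(-19, 11) + (-477 - 707)) = 1063*(60 + (-477 - 707))/15 = 1063*(60 - 1184)/15 = (1063/15)*(-1124) = -1194812/15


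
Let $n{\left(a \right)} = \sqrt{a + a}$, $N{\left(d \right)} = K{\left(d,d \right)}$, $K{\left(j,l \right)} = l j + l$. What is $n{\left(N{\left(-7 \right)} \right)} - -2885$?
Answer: $2885 + 2 \sqrt{21} \approx 2894.2$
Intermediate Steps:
$K{\left(j,l \right)} = l + j l$ ($K{\left(j,l \right)} = j l + l = l + j l$)
$N{\left(d \right)} = d \left(1 + d\right)$
$n{\left(a \right)} = \sqrt{2} \sqrt{a}$ ($n{\left(a \right)} = \sqrt{2 a} = \sqrt{2} \sqrt{a}$)
$n{\left(N{\left(-7 \right)} \right)} - -2885 = \sqrt{2} \sqrt{- 7 \left(1 - 7\right)} - -2885 = \sqrt{2} \sqrt{\left(-7\right) \left(-6\right)} + 2885 = \sqrt{2} \sqrt{42} + 2885 = 2 \sqrt{21} + 2885 = 2885 + 2 \sqrt{21}$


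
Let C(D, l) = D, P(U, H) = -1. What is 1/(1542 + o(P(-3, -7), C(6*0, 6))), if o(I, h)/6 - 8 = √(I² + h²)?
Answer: 1/1596 ≈ 0.00062657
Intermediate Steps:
o(I, h) = 48 + 6*√(I² + h²)
1/(1542 + o(P(-3, -7), C(6*0, 6))) = 1/(1542 + (48 + 6*√((-1)² + (6*0)²))) = 1/(1542 + (48 + 6*√(1 + 0²))) = 1/(1542 + (48 + 6*√(1 + 0))) = 1/(1542 + (48 + 6*√1)) = 1/(1542 + (48 + 6*1)) = 1/(1542 + (48 + 6)) = 1/(1542 + 54) = 1/1596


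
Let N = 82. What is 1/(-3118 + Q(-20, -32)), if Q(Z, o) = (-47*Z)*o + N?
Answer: -1/33116 ≈ -3.0197e-5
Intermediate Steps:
Q(Z, o) = 82 - 47*Z*o (Q(Z, o) = (-47*Z)*o + 82 = -47*Z*o + 82 = 82 - 47*Z*o)
1/(-3118 + Q(-20, -32)) = 1/(-3118 + (82 - 47*(-20)*(-32))) = 1/(-3118 + (82 - 30080)) = 1/(-3118 - 29998) = 1/(-33116) = -1/33116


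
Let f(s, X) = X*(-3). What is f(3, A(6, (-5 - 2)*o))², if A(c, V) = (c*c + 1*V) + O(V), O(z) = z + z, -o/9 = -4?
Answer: 4665600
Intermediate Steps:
o = 36 (o = -9*(-4) = 36)
O(z) = 2*z
A(c, V) = c² + 3*V (A(c, V) = (c*c + 1*V) + 2*V = (c² + V) + 2*V = (V + c²) + 2*V = c² + 3*V)
f(s, X) = -3*X
f(3, A(6, (-5 - 2)*o))² = (-3*(6² + 3*((-5 - 2)*36)))² = (-3*(36 + 3*(-7*36)))² = (-3*(36 + 3*(-252)))² = (-3*(36 - 756))² = (-3*(-720))² = 2160² = 4665600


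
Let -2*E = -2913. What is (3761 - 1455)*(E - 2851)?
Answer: -3215717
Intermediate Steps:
E = 2913/2 (E = -½*(-2913) = 2913/2 ≈ 1456.5)
(3761 - 1455)*(E - 2851) = (3761 - 1455)*(2913/2 - 2851) = 2306*(-2789/2) = -3215717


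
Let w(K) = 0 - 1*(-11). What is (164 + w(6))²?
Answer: 30625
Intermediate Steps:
w(K) = 11 (w(K) = 0 + 11 = 11)
(164 + w(6))² = (164 + 11)² = 175² = 30625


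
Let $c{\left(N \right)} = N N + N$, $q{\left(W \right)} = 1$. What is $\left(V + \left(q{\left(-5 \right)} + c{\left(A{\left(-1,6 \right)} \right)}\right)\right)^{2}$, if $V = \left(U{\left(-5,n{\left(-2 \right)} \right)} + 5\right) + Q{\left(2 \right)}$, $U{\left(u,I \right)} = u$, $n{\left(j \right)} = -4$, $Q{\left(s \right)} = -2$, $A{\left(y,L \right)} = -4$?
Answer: $121$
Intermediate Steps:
$c{\left(N \right)} = N + N^{2}$ ($c{\left(N \right)} = N^{2} + N = N + N^{2}$)
$V = -2$ ($V = \left(-5 + 5\right) - 2 = 0 - 2 = -2$)
$\left(V + \left(q{\left(-5 \right)} + c{\left(A{\left(-1,6 \right)} \right)}\right)\right)^{2} = \left(-2 - \left(-1 + 4 \left(1 - 4\right)\right)\right)^{2} = \left(-2 + \left(1 - -12\right)\right)^{2} = \left(-2 + \left(1 + 12\right)\right)^{2} = \left(-2 + 13\right)^{2} = 11^{2} = 121$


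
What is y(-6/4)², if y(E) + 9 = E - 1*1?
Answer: 529/4 ≈ 132.25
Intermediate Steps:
y(E) = -10 + E (y(E) = -9 + (E - 1*1) = -9 + (E - 1) = -9 + (-1 + E) = -10 + E)
y(-6/4)² = (-10 - 6/4)² = (-10 - 6*¼)² = (-10 - 3/2)² = (-23/2)² = 529/4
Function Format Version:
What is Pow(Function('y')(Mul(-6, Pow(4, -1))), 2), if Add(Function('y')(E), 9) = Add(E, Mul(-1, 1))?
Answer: Rational(529, 4) ≈ 132.25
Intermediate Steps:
Function('y')(E) = Add(-10, E) (Function('y')(E) = Add(-9, Add(E, Mul(-1, 1))) = Add(-9, Add(E, -1)) = Add(-9, Add(-1, E)) = Add(-10, E))
Pow(Function('y')(Mul(-6, Pow(4, -1))), 2) = Pow(Add(-10, Mul(-6, Pow(4, -1))), 2) = Pow(Add(-10, Mul(-6, Rational(1, 4))), 2) = Pow(Add(-10, Rational(-3, 2)), 2) = Pow(Rational(-23, 2), 2) = Rational(529, 4)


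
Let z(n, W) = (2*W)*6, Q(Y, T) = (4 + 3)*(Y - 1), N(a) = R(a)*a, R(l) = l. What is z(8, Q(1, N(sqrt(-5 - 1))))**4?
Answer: 0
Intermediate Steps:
N(a) = a**2 (N(a) = a*a = a**2)
Q(Y, T) = -7 + 7*Y (Q(Y, T) = 7*(-1 + Y) = -7 + 7*Y)
z(n, W) = 12*W
z(8, Q(1, N(sqrt(-5 - 1))))**4 = (12*(-7 + 7*1))**4 = (12*(-7 + 7))**4 = (12*0)**4 = 0**4 = 0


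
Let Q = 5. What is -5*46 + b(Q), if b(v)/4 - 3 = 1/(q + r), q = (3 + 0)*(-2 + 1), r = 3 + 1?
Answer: -214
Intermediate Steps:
r = 4
q = -3 (q = 3*(-1) = -3)
b(v) = 16 (b(v) = 12 + 4/(-3 + 4) = 12 + 4/1 = 12 + 4*1 = 12 + 4 = 16)
-5*46 + b(Q) = -5*46 + 16 = -230 + 16 = -214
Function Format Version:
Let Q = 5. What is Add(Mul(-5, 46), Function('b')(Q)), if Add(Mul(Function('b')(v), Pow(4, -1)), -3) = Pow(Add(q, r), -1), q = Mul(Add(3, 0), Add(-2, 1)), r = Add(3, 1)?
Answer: -214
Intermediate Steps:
r = 4
q = -3 (q = Mul(3, -1) = -3)
Function('b')(v) = 16 (Function('b')(v) = Add(12, Mul(4, Pow(Add(-3, 4), -1))) = Add(12, Mul(4, Pow(1, -1))) = Add(12, Mul(4, 1)) = Add(12, 4) = 16)
Add(Mul(-5, 46), Function('b')(Q)) = Add(Mul(-5, 46), 16) = Add(-230, 16) = -214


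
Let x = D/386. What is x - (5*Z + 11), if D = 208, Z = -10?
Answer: 7631/193 ≈ 39.539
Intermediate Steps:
x = 104/193 (x = 208/386 = 208*(1/386) = 104/193 ≈ 0.53886)
x - (5*Z + 11) = 104/193 - (5*(-10) + 11) = 104/193 - (-50 + 11) = 104/193 - 1*(-39) = 104/193 + 39 = 7631/193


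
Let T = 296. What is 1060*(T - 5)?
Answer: 308460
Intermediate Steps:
1060*(T - 5) = 1060*(296 - 5) = 1060*291 = 308460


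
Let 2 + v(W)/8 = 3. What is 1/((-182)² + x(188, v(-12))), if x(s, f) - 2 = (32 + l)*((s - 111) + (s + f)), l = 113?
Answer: 1/72711 ≈ 1.3753e-5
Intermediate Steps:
v(W) = 8 (v(W) = -16 + 8*3 = -16 + 24 = 8)
x(s, f) = -16093 + 145*f + 290*s (x(s, f) = 2 + (32 + 113)*((s - 111) + (s + f)) = 2 + 145*((-111 + s) + (f + s)) = 2 + 145*(-111 + f + 2*s) = 2 + (-16095 + 145*f + 290*s) = -16093 + 145*f + 290*s)
1/((-182)² + x(188, v(-12))) = 1/((-182)² + (-16093 + 145*8 + 290*188)) = 1/(33124 + (-16093 + 1160 + 54520)) = 1/(33124 + 39587) = 1/72711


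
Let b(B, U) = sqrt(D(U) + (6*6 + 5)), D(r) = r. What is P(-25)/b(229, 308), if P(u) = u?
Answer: -25*sqrt(349)/349 ≈ -1.3382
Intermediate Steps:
b(B, U) = sqrt(41 + U) (b(B, U) = sqrt(U + (6*6 + 5)) = sqrt(U + (36 + 5)) = sqrt(U + 41) = sqrt(41 + U))
P(-25)/b(229, 308) = -25/sqrt(41 + 308) = -25*sqrt(349)/349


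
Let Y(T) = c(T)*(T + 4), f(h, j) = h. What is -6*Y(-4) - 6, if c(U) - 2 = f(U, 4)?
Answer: -6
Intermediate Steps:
c(U) = 2 + U
Y(T) = (2 + T)*(4 + T) (Y(T) = (2 + T)*(T + 4) = (2 + T)*(4 + T))
-6*Y(-4) - 6 = -6*(2 - 4)*(4 - 4) - 6 = -(-12)*0 - 6 = -6*0 - 6 = 0 - 6 = -6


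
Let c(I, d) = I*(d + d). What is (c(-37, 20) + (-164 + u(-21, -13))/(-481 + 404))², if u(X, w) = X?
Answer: 12944750625/5929 ≈ 2.1833e+6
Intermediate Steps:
c(I, d) = 2*I*d (c(I, d) = I*(2*d) = 2*I*d)
(c(-37, 20) + (-164 + u(-21, -13))/(-481 + 404))² = (2*(-37)*20 + (-164 - 21)/(-481 + 404))² = (-1480 - 185/(-77))² = (-1480 - 185*(-1/77))² = (-1480 + 185/77)² = (-113775/77)² = 12944750625/5929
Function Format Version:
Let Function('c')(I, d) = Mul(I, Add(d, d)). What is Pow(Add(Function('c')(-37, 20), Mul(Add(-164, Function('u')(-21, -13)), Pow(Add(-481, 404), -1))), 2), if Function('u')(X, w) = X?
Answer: Rational(12944750625, 5929) ≈ 2.1833e+6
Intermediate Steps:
Function('c')(I, d) = Mul(2, I, d) (Function('c')(I, d) = Mul(I, Mul(2, d)) = Mul(2, I, d))
Pow(Add(Function('c')(-37, 20), Mul(Add(-164, Function('u')(-21, -13)), Pow(Add(-481, 404), -1))), 2) = Pow(Add(Mul(2, -37, 20), Mul(Add(-164, -21), Pow(Add(-481, 404), -1))), 2) = Pow(Add(-1480, Mul(-185, Pow(-77, -1))), 2) = Pow(Add(-1480, Mul(-185, Rational(-1, 77))), 2) = Pow(Add(-1480, Rational(185, 77)), 2) = Pow(Rational(-113775, 77), 2) = Rational(12944750625, 5929)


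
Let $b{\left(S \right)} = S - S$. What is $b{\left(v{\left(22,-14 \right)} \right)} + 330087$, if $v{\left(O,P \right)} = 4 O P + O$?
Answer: $330087$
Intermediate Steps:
$v{\left(O,P \right)} = O + 4 O P$ ($v{\left(O,P \right)} = 4 O P + O = O + 4 O P$)
$b{\left(S \right)} = 0$
$b{\left(v{\left(22,-14 \right)} \right)} + 330087 = 0 + 330087 = 330087$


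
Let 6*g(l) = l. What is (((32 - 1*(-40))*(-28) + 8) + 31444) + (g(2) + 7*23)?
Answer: 88792/3 ≈ 29597.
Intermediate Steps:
g(l) = l/6
(((32 - 1*(-40))*(-28) + 8) + 31444) + (g(2) + 7*23) = (((32 - 1*(-40))*(-28) + 8) + 31444) + ((⅙)*2 + 7*23) = (((32 + 40)*(-28) + 8) + 31444) + (⅓ + 161) = ((72*(-28) + 8) + 31444) + 484/3 = ((-2016 + 8) + 31444) + 484/3 = (-2008 + 31444) + 484/3 = 29436 + 484/3 = 88792/3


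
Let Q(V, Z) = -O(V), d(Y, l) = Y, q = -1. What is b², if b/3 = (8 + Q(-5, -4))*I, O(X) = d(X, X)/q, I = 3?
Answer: 729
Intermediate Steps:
O(X) = -X (O(X) = X/(-1) = X*(-1) = -X)
Q(V, Z) = V (Q(V, Z) = -(-1)*V = V)
b = 27 (b = 3*((8 - 5)*3) = 3*(3*3) = 3*9 = 27)
b² = 27² = 729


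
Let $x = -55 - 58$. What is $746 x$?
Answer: $-84298$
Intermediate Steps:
$x = -113$ ($x = -55 - 58 = -113$)
$746 x = 746 \left(-113\right) = -84298$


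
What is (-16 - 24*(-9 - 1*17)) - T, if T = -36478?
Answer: 37086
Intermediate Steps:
(-16 - 24*(-9 - 1*17)) - T = (-16 - 24*(-9 - 1*17)) - 1*(-36478) = (-16 - 24*(-9 - 17)) + 36478 = (-16 - 24*(-26)) + 36478 = (-16 + 624) + 36478 = 608 + 36478 = 37086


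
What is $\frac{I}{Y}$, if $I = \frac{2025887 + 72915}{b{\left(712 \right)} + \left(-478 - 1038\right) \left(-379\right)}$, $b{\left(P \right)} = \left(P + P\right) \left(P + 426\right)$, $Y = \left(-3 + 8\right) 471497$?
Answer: $\frac{1049401}{2587429371930} \approx 4.0558 \cdot 10^{-7}$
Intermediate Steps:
$Y = 2357485$ ($Y = 5 \cdot 471497 = 2357485$)
$b{\left(P \right)} = 2 P \left(426 + P\right)$
$I = \frac{1049401}{1097538}$ ($I = \frac{2025887 + 72915}{2 \cdot 712 \left(426 + 712\right) + \left(-478 - 1038\right) \left(-379\right)} = \frac{2098802}{2 \cdot 712 \cdot 1138 - -574564} = \frac{2098802}{1620512 + 574564} = \frac{2098802}{2195076} = 2098802 \cdot \frac{1}{2195076} = \frac{1049401}{1097538} \approx 0.95614$)
$\frac{I}{Y} = \frac{1049401}{1097538 \cdot 2357485} = \frac{1049401}{1097538} \cdot \frac{1}{2357485} = \frac{1049401}{2587429371930}$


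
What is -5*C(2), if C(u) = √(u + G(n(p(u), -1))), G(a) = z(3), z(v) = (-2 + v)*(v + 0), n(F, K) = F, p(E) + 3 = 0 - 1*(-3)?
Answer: -5*√5 ≈ -11.180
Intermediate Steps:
p(E) = 0 (p(E) = -3 + (0 - 1*(-3)) = -3 + (0 + 3) = -3 + 3 = 0)
z(v) = v*(-2 + v) (z(v) = (-2 + v)*v = v*(-2 + v))
G(a) = 3 (G(a) = 3*(-2 + 3) = 3*1 = 3)
C(u) = √(3 + u) (C(u) = √(u + 3) = √(3 + u))
-5*C(2) = -5*√(3 + 2) = -5*√5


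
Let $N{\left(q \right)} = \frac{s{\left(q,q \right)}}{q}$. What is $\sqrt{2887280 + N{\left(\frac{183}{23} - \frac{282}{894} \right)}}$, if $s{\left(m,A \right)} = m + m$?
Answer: $23 \sqrt{5458} \approx 1699.2$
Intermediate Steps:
$s{\left(m,A \right)} = 2 m$
$N{\left(q \right)} = 2$ ($N{\left(q \right)} = \frac{2 q}{q} = 2$)
$\sqrt{2887280 + N{\left(\frac{183}{23} - \frac{282}{894} \right)}} = \sqrt{2887280 + 2} = \sqrt{2887282} = 23 \sqrt{5458}$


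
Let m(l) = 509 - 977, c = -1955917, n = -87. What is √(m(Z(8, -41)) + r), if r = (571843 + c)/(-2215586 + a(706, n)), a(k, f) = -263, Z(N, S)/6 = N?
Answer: 3*I*√254978546567338/2215849 ≈ 21.619*I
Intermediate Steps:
Z(N, S) = 6*N
r = 1384074/2215849 (r = (571843 - 1955917)/(-2215586 - 263) = -1384074/(-2215849) = -1384074*(-1/2215849) = 1384074/2215849 ≈ 0.62462)
m(l) = -468
√(m(Z(8, -41)) + r) = √(-468 + 1384074/2215849) = √(-1035633258/2215849) = 3*I*√254978546567338/2215849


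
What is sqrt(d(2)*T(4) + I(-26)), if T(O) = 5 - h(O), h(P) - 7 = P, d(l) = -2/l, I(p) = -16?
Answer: I*sqrt(10) ≈ 3.1623*I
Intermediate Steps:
h(P) = 7 + P
T(O) = -2 - O (T(O) = 5 - (7 + O) = 5 + (-7 - O) = -2 - O)
sqrt(d(2)*T(4) + I(-26)) = sqrt((-2/2)*(-2 - 1*4) - 16) = sqrt((-2*1/2)*(-2 - 4) - 16) = sqrt(-1*(-6) - 16) = sqrt(6 - 16) = sqrt(-10) = I*sqrt(10)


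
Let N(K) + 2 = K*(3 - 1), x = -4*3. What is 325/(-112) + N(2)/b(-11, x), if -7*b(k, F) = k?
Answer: -2007/1232 ≈ -1.6291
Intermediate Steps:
x = -12
b(k, F) = -k/7
N(K) = -2 + 2*K (N(K) = -2 + K*(3 - 1) = -2 + K*2 = -2 + 2*K)
325/(-112) + N(2)/b(-11, x) = 325/(-112) + (-2 + 2*2)/((-⅐*(-11))) = 325*(-1/112) + (-2 + 4)/(11/7) = -325/112 + 2*(7/11) = -325/112 + 14/11 = -2007/1232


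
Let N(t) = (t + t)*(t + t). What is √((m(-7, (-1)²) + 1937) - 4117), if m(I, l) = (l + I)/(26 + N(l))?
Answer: I*√54505/5 ≈ 46.693*I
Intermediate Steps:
N(t) = 4*t² (N(t) = (2*t)*(2*t) = 4*t²)
m(I, l) = (I + l)/(26 + 4*l²) (m(I, l) = (l + I)/(26 + 4*l²) = (I + l)/(26 + 4*l²))
√((m(-7, (-1)²) + 1937) - 4117) = √(((-7 + (-1)²)/(2*(13 + 2*((-1)²)²)) + 1937) - 4117) = √(((-7 + 1)/(2*(13 + 2*1²)) + 1937) - 4117) = √(((½)*(-6)/(13 + 2*1) + 1937) - 4117) = √(((½)*(-6)/(13 + 2) + 1937) - 4117) = √(((½)*(-6)/15 + 1937) - 4117) = √(((½)*(1/15)*(-6) + 1937) - 4117) = √((-⅕ + 1937) - 4117) = √(9684/5 - 4117) = √(-10901/5) = I*√54505/5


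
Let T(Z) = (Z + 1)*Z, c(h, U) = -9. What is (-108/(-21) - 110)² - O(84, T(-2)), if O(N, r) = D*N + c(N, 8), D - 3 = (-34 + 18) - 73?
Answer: 893173/49 ≈ 18228.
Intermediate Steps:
D = -86 (D = 3 + ((-34 + 18) - 73) = 3 + (-16 - 73) = 3 - 89 = -86)
T(Z) = Z*(1 + Z) (T(Z) = (1 + Z)*Z = Z*(1 + Z))
O(N, r) = -9 - 86*N (O(N, r) = -86*N - 9 = -9 - 86*N)
(-108/(-21) - 110)² - O(84, T(-2)) = (-108/(-21) - 110)² - (-9 - 86*84) = (-108*(-1/21) - 110)² - (-9 - 7224) = (36/7 - 110)² - 1*(-7233) = (-734/7)² + 7233 = 538756/49 + 7233 = 893173/49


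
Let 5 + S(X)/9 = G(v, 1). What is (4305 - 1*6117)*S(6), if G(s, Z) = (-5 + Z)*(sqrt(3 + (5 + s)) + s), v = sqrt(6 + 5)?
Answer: 81540 + 65232*sqrt(11) + 65232*sqrt(8 + sqrt(11)) ≈ 5.1733e+5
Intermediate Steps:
v = sqrt(11) ≈ 3.3166
G(s, Z) = (-5 + Z)*(s + sqrt(8 + s)) (G(s, Z) = (-5 + Z)*(sqrt(8 + s) + s) = (-5 + Z)*(s + sqrt(8 + s)))
S(X) = -45 - 36*sqrt(11) - 36*sqrt(8 + sqrt(11)) (S(X) = -45 + 9*(-5*sqrt(11) - 5*sqrt(8 + sqrt(11)) + 1*sqrt(11) + 1*sqrt(8 + sqrt(11))) = -45 + 9*(-5*sqrt(11) - 5*sqrt(8 + sqrt(11)) + sqrt(11) + sqrt(8 + sqrt(11))) = -45 + 9*(-4*sqrt(11) - 4*sqrt(8 + sqrt(11))) = -45 + (-36*sqrt(11) - 36*sqrt(8 + sqrt(11))) = -45 - 36*sqrt(11) - 36*sqrt(8 + sqrt(11)))
(4305 - 1*6117)*S(6) = (4305 - 1*6117)*(-45 - 36*sqrt(11) - 36*sqrt(8 + sqrt(11))) = (4305 - 6117)*(-45 - 36*sqrt(11) - 36*sqrt(8 + sqrt(11))) = -1812*(-45 - 36*sqrt(11) - 36*sqrt(8 + sqrt(11))) = 81540 + 65232*sqrt(11) + 65232*sqrt(8 + sqrt(11))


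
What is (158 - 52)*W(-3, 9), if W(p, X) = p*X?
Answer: -2862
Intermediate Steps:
W(p, X) = X*p
(158 - 52)*W(-3, 9) = (158 - 52)*(9*(-3)) = 106*(-27) = -2862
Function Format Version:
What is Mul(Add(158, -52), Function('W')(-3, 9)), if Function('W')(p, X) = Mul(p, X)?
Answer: -2862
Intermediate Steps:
Function('W')(p, X) = Mul(X, p)
Mul(Add(158, -52), Function('W')(-3, 9)) = Mul(Add(158, -52), Mul(9, -3)) = Mul(106, -27) = -2862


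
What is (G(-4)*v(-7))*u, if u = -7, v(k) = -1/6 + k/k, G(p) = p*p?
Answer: -280/3 ≈ -93.333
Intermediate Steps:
G(p) = p²
v(k) = ⅚ (v(k) = -1*⅙ + 1 = -⅙ + 1 = ⅚)
(G(-4)*v(-7))*u = ((-4)²*(⅚))*(-7) = (16*(⅚))*(-7) = (40/3)*(-7) = -280/3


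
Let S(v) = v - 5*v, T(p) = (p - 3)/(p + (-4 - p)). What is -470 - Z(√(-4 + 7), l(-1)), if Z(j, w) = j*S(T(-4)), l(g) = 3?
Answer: -470 + 7*√3 ≈ -457.88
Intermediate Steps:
T(p) = ¾ - p/4 (T(p) = (-3 + p)/(-4) = (-3 + p)*(-¼) = ¾ - p/4)
S(v) = -4*v
Z(j, w) = -7*j (Z(j, w) = j*(-4*(¾ - ¼*(-4))) = j*(-4*(¾ + 1)) = j*(-4*7/4) = j*(-7) = -7*j)
-470 - Z(√(-4 + 7), l(-1)) = -470 - (-7)*√(-4 + 7) = -470 - (-7)*√3 = -470 + 7*√3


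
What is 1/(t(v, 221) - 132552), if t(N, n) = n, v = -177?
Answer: -1/132331 ≈ -7.5568e-6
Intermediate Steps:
1/(t(v, 221) - 132552) = 1/(221 - 132552) = 1/(-132331) = -1/132331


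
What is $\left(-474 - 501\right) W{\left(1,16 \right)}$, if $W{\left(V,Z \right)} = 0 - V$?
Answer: $975$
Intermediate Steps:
$W{\left(V,Z \right)} = - V$
$\left(-474 - 501\right) W{\left(1,16 \right)} = \left(-474 - 501\right) \left(\left(-1\right) 1\right) = \left(-975\right) \left(-1\right) = 975$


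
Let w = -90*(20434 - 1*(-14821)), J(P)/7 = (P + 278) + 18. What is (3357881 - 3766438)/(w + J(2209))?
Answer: 408557/3155415 ≈ 0.12948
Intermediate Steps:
J(P) = 2072 + 7*P (J(P) = 7*((P + 278) + 18) = 7*((278 + P) + 18) = 7*(296 + P) = 2072 + 7*P)
w = -3172950 (w = -90*(20434 + 14821) = -90*35255 = -3172950)
(3357881 - 3766438)/(w + J(2209)) = (3357881 - 3766438)/(-3172950 + (2072 + 7*2209)) = -408557/(-3172950 + (2072 + 15463)) = -408557/(-3172950 + 17535) = -408557/(-3155415) = -408557*(-1/3155415) = 408557/3155415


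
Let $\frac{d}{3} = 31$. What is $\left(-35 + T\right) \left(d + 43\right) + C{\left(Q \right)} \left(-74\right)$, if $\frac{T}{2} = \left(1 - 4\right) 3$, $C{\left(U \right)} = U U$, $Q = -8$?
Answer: $-11944$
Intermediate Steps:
$d = 93$ ($d = 3 \cdot 31 = 93$)
$C{\left(U \right)} = U^{2}$
$T = -18$ ($T = 2 \left(1 - 4\right) 3 = 2 \left(\left(-3\right) 3\right) = 2 \left(-9\right) = -18$)
$\left(-35 + T\right) \left(d + 43\right) + C{\left(Q \right)} \left(-74\right) = \left(-35 - 18\right) \left(93 + 43\right) + \left(-8\right)^{2} \left(-74\right) = \left(-53\right) 136 + 64 \left(-74\right) = -7208 - 4736 = -11944$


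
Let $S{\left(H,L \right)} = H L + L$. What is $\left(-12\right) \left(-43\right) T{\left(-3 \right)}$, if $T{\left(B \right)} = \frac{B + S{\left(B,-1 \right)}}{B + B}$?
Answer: $86$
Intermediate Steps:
$S{\left(H,L \right)} = L + H L$
$T{\left(B \right)} = - \frac{1}{2 B}$ ($T{\left(B \right)} = \frac{B - \left(1 + B\right)}{B + B} = \frac{B - \left(1 + B\right)}{2 B} = - \frac{1}{2 B}$)
$\left(-12\right) \left(-43\right) T{\left(-3 \right)} = \left(-12\right) \left(-43\right) \left(- \frac{1}{2 \left(-3\right)}\right) = 516 \left(\left(- \frac{1}{2}\right) \left(- \frac{1}{3}\right)\right) = 516 \cdot \frac{1}{6} = 86$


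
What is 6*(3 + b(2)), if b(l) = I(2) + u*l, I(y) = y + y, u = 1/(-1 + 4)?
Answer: 46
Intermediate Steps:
u = 1/3 ≈ 0.33333
I(y) = 2*y
b(l) = 4 + l/3 (b(l) = 2*2 + l/3 = 4 + l/3)
6*(3 + b(2)) = 6*(3 + (4 + (1/3)*2)) = 6*(3 + (4 + 2/3)) = 6*(3 + 14/3) = 6*(23/3) = 46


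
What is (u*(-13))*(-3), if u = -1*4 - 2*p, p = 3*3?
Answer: -858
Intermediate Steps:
p = 9
u = -22 (u = -1*4 - 2*9 = -4 - 18 = -22)
(u*(-13))*(-3) = -22*(-13)*(-3) = 286*(-3) = -858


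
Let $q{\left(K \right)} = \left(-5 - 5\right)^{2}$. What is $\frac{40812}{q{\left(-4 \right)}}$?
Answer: $\frac{10203}{25} \approx 408.12$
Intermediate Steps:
$q{\left(K \right)} = 100$ ($q{\left(K \right)} = \left(-10\right)^{2} = 100$)
$\frac{40812}{q{\left(-4 \right)}} = \frac{40812}{100} = 40812 \cdot \frac{1}{100} = \frac{10203}{25}$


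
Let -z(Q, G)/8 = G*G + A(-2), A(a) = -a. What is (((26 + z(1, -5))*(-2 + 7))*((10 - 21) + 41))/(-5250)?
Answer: 38/7 ≈ 5.4286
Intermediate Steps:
z(Q, G) = -16 - 8*G² (z(Q, G) = -8*(G*G - 1*(-2)) = -8*(G² + 2) = -8*(2 + G²) = -16 - 8*G²)
(((26 + z(1, -5))*(-2 + 7))*((10 - 21) + 41))/(-5250) = (((26 + (-16 - 8*(-5)²))*(-2 + 7))*((10 - 21) + 41))/(-5250) = (((26 + (-16 - 8*25))*5)*(-11 + 41))*(-1/5250) = (((26 + (-16 - 200))*5)*30)*(-1/5250) = (((26 - 216)*5)*30)*(-1/5250) = (-190*5*30)*(-1/5250) = -950*30*(-1/5250) = -28500*(-1/5250) = 38/7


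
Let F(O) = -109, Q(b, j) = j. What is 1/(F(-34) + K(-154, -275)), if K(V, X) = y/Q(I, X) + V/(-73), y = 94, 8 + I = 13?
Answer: -20075/2152687 ≈ -0.0093255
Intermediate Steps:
I = 5 (I = -8 + 13 = 5)
K(V, X) = 94/X - V/73 (K(V, X) = 94/X + V/(-73) = 94/X + V*(-1/73) = 94/X - V/73)
1/(F(-34) + K(-154, -275)) = 1/(-109 + (94/(-275) - 1/73*(-154))) = 1/(-109 + (94*(-1/275) + 154/73)) = 1/(-109 + (-94/275 + 154/73)) = 1/(-109 + 35488/20075) = 1/(-2152687/20075) = -20075/2152687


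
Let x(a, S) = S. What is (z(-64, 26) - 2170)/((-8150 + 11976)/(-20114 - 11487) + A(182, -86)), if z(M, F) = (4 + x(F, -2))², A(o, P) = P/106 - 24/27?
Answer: 32649584382/27453413 ≈ 1189.3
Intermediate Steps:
A(o, P) = -8/9 + P/106 (A(o, P) = P*(1/106) - 24*1/27 = P/106 - 8/9 = -8/9 + P/106)
z(M, F) = 4 (z(M, F) = (4 - 2)² = 2² = 4)
(z(-64, 26) - 2170)/((-8150 + 11976)/(-20114 - 11487) + A(182, -86)) = (4 - 2170)/((-8150 + 11976)/(-20114 - 11487) + (-8/9 + (1/106)*(-86))) = -2166/(3826/(-31601) + (-8/9 - 43/53)) = -2166/(3826*(-1/31601) - 811/477) = -2166/(-3826/31601 - 811/477) = -2166/(-27453413/15073677) = -2166*(-15073677/27453413) = 32649584382/27453413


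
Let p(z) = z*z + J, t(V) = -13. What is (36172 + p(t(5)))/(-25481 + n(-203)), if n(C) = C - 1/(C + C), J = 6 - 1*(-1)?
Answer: -378392/267377 ≈ -1.4152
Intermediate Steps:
J = 7 (J = 6 + 1 = 7)
p(z) = 7 + z² (p(z) = z*z + 7 = z² + 7 = 7 + z²)
n(C) = C - 1/(2*C)
(36172 + p(t(5)))/(-25481 + n(-203)) = (36172 + (7 + (-13)²))/(-25481 + (-203 - ½/(-203))) = (36172 + (7 + 169))/(-25481 + (-203 - ½*(-1/203))) = (36172 + 176)/(-25481 + (-203 + 1/406)) = 36348/(-25481 - 82417/406) = 36348/(-10427703/406) = 36348*(-406/10427703) = -378392/267377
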